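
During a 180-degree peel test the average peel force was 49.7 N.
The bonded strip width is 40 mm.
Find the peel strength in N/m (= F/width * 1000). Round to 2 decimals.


Peel strength = F/width * 1000
= 49.7 / 40 * 1000
= 1242.50 N/m

1242.50


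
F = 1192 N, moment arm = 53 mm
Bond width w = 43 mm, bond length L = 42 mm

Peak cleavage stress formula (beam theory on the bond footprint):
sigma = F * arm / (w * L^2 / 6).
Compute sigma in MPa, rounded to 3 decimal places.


sigma = (1192 * 53) / (43 * 1764 / 6)
= 63176 * 6 / 75852
= 379056 / 75852
= 4.997 MPa

4.997


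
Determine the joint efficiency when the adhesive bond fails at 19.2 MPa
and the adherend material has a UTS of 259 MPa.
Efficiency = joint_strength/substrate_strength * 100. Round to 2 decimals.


Joint efficiency = 19.2 / 259 * 100
= 7.41%

7.41


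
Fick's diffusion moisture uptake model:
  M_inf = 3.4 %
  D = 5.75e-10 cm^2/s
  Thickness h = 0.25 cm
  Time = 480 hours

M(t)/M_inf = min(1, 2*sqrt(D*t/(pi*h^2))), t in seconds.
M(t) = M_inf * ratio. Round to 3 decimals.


t_sec = 480 * 3600 = 1728000
ratio = 2*sqrt(5.75e-10*1728000/(pi*0.25^2))
= min(1, 0.142272)
= 0.142272
M(t) = 3.4 * 0.142272 = 0.484 %

0.484


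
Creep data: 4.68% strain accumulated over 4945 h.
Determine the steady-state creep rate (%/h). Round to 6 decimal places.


Rate = 4.68 / 4945 = 0.000946 %/h

0.000946


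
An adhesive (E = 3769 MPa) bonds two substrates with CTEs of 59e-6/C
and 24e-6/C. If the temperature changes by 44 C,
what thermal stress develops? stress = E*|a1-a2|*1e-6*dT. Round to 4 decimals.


Stress = 3769 * |59 - 24| * 1e-6 * 44
= 5.8043 MPa

5.8043


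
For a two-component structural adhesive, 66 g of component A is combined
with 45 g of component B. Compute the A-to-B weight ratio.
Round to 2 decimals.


Weight ratio A:B = 66 / 45
= 1.47

1.47


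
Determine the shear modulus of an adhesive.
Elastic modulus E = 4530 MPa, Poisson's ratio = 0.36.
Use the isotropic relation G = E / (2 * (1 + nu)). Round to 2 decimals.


G = 4530 / (2*(1+0.36)) = 4530 / 2.72
= 1665.44 MPa

1665.44


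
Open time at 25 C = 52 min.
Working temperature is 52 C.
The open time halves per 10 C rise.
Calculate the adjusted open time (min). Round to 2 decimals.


factor = 2^((52 - 25) / 10) = 6.4980
ot = 52 / 6.4980 = 8.00 min

8.00


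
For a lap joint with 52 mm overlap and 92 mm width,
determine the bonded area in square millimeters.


Area = 52 * 92 = 4784 mm^2

4784


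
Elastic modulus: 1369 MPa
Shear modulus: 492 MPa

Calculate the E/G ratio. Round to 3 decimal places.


E / G = 1369 / 492 = 2.783

2.783


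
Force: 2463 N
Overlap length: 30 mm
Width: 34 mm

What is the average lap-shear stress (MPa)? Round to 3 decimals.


Average shear stress = F / (overlap * width)
= 2463 / (30 * 34)
= 2.415 MPa

2.415


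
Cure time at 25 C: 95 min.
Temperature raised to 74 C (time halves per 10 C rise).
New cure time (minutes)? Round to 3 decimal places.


Acceleration factor = 2^(49/10) = 29.8571
New time = 95 / 29.8571 = 3.182 min

3.182


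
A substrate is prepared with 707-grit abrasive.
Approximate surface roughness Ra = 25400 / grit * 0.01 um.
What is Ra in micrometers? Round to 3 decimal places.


Ra = 25400 / 707 * 0.01 = 0.359 um

0.359


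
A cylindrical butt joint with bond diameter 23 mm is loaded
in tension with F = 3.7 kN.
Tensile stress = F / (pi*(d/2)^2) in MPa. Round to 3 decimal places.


Area = pi * (23/2)^2 = 415.4756 mm^2
Stress = 3.7*1000 / 415.4756
= 8.905 MPa

8.905


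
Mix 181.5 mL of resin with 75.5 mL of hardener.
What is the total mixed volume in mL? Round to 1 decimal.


Total = 181.5 + 75.5 = 257.0 mL

257.0


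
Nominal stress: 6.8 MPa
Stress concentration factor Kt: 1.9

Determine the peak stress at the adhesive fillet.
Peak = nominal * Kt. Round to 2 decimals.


Peak stress = 6.8 * 1.9
= 12.92 MPa

12.92


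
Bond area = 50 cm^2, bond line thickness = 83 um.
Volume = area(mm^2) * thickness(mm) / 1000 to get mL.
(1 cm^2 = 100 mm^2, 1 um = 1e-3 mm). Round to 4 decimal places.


area_mm2 = 50 * 100 = 5000
blt_mm = 83 * 1e-3 = 0.083
vol_mm3 = 5000 * 0.083 = 415.0
vol_mL = 415.0 / 1000 = 0.4150 mL

0.4150


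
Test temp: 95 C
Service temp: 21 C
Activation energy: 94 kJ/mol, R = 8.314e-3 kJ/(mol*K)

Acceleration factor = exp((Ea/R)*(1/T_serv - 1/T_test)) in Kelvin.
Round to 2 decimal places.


AF = exp((94/0.008314)*(1/294.15 - 1/368.15))
= 2266.57

2266.57


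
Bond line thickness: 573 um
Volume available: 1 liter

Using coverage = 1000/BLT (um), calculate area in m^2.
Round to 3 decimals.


1 L = 1e6 mm^3, thickness = 573 um = 0.573 mm
Area = 1e6 / 0.573 mm^2 = (1e6 / 0.573) / 1e6 m^2 = 1000 / 573 m^2
= 1.745 m^2

1.745


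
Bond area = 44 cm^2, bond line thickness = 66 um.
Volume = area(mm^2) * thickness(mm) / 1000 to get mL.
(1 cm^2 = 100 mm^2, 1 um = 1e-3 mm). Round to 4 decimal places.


area_mm2 = 44 * 100 = 4400
blt_mm = 66 * 1e-3 = 0.066
vol_mm3 = 4400 * 0.066 = 290.4
vol_mL = 290.4 / 1000 = 0.2904 mL

0.2904


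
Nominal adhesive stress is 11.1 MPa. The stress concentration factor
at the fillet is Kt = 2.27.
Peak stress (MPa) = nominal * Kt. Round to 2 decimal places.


Peak = 11.1 * 2.27 = 25.20 MPa

25.20


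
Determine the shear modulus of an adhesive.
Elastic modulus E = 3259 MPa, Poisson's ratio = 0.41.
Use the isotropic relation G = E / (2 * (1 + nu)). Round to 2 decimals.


G = 3259 / (2*(1+0.41)) = 3259 / 2.82
= 1155.67 MPa

1155.67


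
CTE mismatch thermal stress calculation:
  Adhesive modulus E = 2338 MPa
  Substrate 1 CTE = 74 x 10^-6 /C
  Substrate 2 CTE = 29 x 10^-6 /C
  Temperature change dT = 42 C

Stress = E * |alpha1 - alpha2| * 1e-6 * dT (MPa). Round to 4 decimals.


delta_alpha = |74 - 29| = 45 x 10^-6/C
Stress = 2338 * 45e-6 * 42
= 4.4188 MPa

4.4188


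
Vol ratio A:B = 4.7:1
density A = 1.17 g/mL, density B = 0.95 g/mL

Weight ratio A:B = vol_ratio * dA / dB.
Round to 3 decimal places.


Weight ratio = 4.7 * 1.17 / 0.95
= 5.788

5.788


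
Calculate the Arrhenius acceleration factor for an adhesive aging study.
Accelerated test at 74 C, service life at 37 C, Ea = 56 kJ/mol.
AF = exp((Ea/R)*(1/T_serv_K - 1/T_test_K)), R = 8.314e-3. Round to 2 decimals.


T_test = 347.15 K, T_serv = 310.15 K
Ea/R = 56 / 0.008314 = 6735.63
AF = exp(6735.63 * (1/310.15 - 1/347.15))
= 10.12

10.12


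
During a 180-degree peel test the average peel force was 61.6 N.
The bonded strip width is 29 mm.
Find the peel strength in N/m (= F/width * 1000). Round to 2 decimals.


Peel strength = F/width * 1000
= 61.6 / 29 * 1000
= 2124.14 N/m

2124.14


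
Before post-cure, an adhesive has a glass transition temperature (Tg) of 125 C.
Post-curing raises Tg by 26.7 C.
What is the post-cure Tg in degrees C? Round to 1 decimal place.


Tg_post = Tg_base + delta_Tg
= 125 + 26.7
= 151.7 C

151.7


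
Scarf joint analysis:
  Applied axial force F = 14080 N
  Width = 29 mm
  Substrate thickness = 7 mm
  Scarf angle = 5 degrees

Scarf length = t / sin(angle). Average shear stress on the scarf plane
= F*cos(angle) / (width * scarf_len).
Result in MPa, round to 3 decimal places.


Scarf length = 7 / sin(5 deg) = 80.3160 mm
cos(5 deg) = 0.996195
Shear = 14080 * 0.996195 / (29 * 80.3160)
= 6.022 MPa

6.022


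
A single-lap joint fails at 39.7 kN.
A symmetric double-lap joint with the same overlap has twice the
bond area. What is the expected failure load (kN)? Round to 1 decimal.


Double-lap load = 2 * 39.7 = 79.4 kN

79.4


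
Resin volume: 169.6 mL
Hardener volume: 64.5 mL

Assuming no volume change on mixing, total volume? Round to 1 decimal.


V_total = 169.6 + 64.5 = 234.1 mL

234.1


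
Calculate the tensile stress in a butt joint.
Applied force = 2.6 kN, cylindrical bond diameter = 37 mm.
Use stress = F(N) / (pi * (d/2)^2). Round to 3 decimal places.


A = pi * 18.5^2 = 1075.2101 mm^2
sigma = 2600.0 / 1075.2101 = 2.418 MPa

2.418


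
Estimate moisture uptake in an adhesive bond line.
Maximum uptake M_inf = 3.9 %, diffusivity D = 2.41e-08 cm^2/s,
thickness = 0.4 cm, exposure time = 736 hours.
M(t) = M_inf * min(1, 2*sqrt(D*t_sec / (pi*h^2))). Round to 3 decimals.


Convert time: 736 h = 2649600 s
ratio = min(1, 2*sqrt(2.41e-08*2649600/(pi*0.4^2)))
= 0.712843
M(t) = 3.9 * 0.712843 = 2.780%

2.780


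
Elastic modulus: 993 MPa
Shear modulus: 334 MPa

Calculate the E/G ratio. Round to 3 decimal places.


E / G = 993 / 334 = 2.973

2.973


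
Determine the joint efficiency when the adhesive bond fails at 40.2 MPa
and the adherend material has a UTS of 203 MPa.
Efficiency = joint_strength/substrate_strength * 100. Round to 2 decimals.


Joint efficiency = 40.2 / 203 * 100
= 19.80%

19.80


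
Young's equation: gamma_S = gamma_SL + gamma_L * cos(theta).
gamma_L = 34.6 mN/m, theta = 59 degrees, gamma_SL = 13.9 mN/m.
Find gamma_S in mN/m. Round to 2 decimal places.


cos(59 deg) = 0.515038
gamma_S = 13.9 + 34.6 * 0.515038
= 31.72 mN/m

31.72


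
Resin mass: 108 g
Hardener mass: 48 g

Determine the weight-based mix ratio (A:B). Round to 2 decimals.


Ratio = 108 / 48 = 2.25

2.25


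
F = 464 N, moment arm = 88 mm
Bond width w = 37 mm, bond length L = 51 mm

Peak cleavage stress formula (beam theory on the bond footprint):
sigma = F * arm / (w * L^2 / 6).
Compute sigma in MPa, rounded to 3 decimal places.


sigma = (464 * 88) / (37 * 2601 / 6)
= 40832 * 6 / 96237
= 244992 / 96237
= 2.546 MPa

2.546


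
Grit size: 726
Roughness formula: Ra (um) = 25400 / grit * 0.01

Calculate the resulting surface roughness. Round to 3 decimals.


Ra = 25400 / 726 * 0.01
= 0.350 um

0.350


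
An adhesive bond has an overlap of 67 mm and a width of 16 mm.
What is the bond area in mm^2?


Bond area = overlap * width
= 67 * 16
= 1072 mm^2

1072


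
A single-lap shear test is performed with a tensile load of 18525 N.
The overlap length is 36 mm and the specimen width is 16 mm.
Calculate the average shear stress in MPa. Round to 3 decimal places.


Shear stress = F / (overlap * width)
= 18525 / (36 * 16)
= 18525 / 576
= 32.161 MPa

32.161


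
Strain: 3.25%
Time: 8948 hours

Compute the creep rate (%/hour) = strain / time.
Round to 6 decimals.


Creep rate = 3.25 / 8948
= 0.000363 %/h

0.000363


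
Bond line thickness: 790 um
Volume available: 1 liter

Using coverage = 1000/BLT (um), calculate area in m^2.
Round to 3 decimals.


1 L = 1e6 mm^3, thickness = 790 um = 0.79 mm
Area = 1e6 / 0.79 mm^2 = (1e6 / 0.79) / 1e6 m^2 = 1000 / 790 m^2
= 1.266 m^2

1.266


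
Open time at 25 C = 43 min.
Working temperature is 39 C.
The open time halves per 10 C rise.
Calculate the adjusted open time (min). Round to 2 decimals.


factor = 2^((39 - 25) / 10) = 2.6390
ot = 43 / 2.6390 = 16.29 min

16.29


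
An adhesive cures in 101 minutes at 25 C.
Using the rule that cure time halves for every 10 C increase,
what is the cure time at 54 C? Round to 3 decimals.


Factor = 2^((54 - 25) / 10) = 7.4643
Cure time = 101 / 7.4643
= 13.531 minutes

13.531


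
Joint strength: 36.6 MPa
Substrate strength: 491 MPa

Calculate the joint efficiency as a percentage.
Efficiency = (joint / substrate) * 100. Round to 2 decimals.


Efficiency = (36.6 / 491) * 100 = 7.45%

7.45


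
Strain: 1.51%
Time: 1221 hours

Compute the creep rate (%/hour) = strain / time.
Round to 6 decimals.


Creep rate = 1.51 / 1221
= 0.001237 %/h

0.001237


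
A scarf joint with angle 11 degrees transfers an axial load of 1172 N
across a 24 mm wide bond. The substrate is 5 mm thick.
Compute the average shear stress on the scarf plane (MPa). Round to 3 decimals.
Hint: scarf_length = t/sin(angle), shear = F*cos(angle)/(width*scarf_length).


scarf_length = 5 / sin(11 deg) = 26.2042 mm
cos(11 deg) = 0.981627
shear stress = 1172 * 0.981627 / (24 * 26.2042)
= 1.829 MPa

1.829


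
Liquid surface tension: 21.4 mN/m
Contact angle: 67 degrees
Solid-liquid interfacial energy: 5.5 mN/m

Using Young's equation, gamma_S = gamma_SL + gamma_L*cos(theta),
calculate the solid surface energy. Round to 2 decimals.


gamma_S = 5.5 + 21.4 * cos(67)
= 13.86 mN/m

13.86


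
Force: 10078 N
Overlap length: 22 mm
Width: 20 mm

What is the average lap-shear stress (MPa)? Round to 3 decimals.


Average shear stress = F / (overlap * width)
= 10078 / (22 * 20)
= 22.905 MPa

22.905


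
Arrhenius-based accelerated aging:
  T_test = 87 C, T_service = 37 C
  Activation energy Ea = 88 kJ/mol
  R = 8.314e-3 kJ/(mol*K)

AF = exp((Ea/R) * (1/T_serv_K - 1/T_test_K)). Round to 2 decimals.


T_test_K = 360.15, T_serv_K = 310.15
AF = exp((88/8.314e-3) * (1/310.15 - 1/360.15))
= 114.20

114.20


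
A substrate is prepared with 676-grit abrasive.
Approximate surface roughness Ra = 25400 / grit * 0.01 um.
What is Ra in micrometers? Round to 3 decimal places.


Ra = 25400 / 676 * 0.01 = 0.376 um

0.376


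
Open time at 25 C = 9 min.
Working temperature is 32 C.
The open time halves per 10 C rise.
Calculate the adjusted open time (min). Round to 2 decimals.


factor = 2^((32 - 25) / 10) = 1.6245
ot = 9 / 1.6245 = 5.54 min

5.54


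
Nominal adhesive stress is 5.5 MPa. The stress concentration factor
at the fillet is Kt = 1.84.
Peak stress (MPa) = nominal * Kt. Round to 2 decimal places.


Peak = 5.5 * 1.84 = 10.12 MPa

10.12


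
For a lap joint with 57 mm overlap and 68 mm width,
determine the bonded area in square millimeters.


Area = 57 * 68 = 3876 mm^2

3876


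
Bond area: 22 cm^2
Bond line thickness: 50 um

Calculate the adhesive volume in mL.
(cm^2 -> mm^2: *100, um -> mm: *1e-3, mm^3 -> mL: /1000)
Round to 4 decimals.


V = 22*100 * 50*1e-3 / 1000
= 0.1100 mL

0.1100


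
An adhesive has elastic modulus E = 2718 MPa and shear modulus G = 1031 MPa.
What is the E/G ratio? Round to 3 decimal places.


E/G = 2718 / 1031 = 2.636

2.636


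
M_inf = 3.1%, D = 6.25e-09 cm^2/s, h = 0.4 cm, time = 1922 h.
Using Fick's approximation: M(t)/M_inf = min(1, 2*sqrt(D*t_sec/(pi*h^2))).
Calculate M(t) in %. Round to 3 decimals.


t = 6919200 s
ratio = min(1, 2*sqrt(6.25e-09*6919200/(pi*0.1600)))
= 0.586628
M(t) = 3.1 * 0.586628 = 1.819%

1.819


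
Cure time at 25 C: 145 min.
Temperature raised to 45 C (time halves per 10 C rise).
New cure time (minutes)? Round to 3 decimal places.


Acceleration factor = 2^(20/10) = 4.0000
New time = 145 / 4.0000 = 36.250 min

36.250


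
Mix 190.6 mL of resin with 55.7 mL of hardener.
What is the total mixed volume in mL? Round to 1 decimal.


Total = 190.6 + 55.7 = 246.3 mL

246.3


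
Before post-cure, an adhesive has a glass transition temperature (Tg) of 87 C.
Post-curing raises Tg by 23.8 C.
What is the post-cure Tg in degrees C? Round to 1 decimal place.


Tg_post = Tg_base + delta_Tg
= 87 + 23.8
= 110.8 C

110.8


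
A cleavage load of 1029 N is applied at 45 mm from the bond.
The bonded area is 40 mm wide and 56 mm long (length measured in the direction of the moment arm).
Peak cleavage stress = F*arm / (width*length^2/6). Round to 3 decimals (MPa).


Moment = 1029 * 45 = 46305 N*mm
Section modulus = 40 * 3136 / 6 = 125440 / 6 mm^3
Stress = 46305 / (125440 / 6) = 277830 / 125440
= 2.215 MPa

2.215


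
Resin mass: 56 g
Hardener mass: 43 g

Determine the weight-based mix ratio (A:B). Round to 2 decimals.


Ratio = 56 / 43 = 1.30

1.30


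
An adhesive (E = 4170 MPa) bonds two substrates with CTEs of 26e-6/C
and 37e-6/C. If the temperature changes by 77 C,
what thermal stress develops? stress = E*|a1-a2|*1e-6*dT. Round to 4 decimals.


Stress = 4170 * |26 - 37| * 1e-6 * 77
= 3.5320 MPa

3.5320


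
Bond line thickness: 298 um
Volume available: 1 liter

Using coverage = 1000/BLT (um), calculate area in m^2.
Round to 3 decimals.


1 L = 1e6 mm^3, thickness = 298 um = 0.298 mm
Area = 1e6 / 0.298 mm^2 = (1e6 / 0.298) / 1e6 m^2 = 1000 / 298 m^2
= 3.356 m^2

3.356


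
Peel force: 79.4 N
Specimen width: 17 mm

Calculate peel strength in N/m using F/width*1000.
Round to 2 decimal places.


Peel strength = 79.4 / 17 * 1000 = 4670.59 N/m

4670.59


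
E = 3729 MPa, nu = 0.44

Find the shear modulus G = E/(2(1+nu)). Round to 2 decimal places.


G = 3729 / (2 * 1.44)
= 1294.79 MPa

1294.79


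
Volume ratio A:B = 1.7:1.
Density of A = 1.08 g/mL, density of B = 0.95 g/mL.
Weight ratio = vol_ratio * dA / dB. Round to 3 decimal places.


Wt ratio = 1.7 * 1.08 / 0.95
= 1.933

1.933


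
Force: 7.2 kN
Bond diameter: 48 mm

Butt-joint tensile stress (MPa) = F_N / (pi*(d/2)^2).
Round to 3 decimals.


F_N = 7.2 * 1000 = 7200.0 N
A = pi*(24.0)^2 = 1809.5574 mm^2
stress = 7200.0 / 1809.5574 = 3.979 MPa

3.979


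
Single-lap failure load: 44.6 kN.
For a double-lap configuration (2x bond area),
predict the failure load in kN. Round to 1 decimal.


Failure load = 44.6 * 2 = 89.2 kN

89.2


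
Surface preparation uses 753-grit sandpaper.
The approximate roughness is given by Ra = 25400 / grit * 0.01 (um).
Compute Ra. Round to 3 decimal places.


Ra = 25400 / 753 * 0.01
= 254 / 753
= 0.337 um

0.337


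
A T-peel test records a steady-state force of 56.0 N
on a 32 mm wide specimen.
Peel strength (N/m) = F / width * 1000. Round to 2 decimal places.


Peel strength = 56.0 / 32 * 1000
= 1750.00 N/m

1750.00


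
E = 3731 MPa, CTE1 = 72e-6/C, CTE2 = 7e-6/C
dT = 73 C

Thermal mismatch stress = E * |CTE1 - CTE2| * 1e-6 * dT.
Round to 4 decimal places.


= 3731 * 65e-6 * 73
= 17.7036 MPa

17.7036


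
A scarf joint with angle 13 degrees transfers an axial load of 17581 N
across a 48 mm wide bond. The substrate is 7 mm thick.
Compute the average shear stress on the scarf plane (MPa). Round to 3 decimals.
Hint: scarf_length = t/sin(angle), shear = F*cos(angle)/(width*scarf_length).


scarf_length = 7 / sin(13 deg) = 31.1179 mm
cos(13 deg) = 0.974370
shear stress = 17581 * 0.974370 / (48 * 31.1179)
= 11.469 MPa

11.469


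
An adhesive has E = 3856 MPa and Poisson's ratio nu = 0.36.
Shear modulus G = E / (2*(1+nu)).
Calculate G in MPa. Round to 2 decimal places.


G = 3856 / (2*(1+0.36))
= 3856 / 2.72
= 1417.65 MPa

1417.65


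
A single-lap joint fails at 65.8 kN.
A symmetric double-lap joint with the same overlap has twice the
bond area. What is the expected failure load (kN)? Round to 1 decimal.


Double-lap load = 2 * 65.8 = 131.6 kN

131.6


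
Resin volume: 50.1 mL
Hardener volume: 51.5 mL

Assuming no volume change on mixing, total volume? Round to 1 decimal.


V_total = 50.1 + 51.5 = 101.6 mL

101.6


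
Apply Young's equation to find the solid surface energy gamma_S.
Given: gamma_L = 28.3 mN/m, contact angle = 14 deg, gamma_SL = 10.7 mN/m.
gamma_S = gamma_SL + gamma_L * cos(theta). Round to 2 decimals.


theta_rad = 14 * pi/180 = 0.244346
gamma_S = 10.7 + 28.3 * cos(0.244346)
= 38.16 mN/m

38.16


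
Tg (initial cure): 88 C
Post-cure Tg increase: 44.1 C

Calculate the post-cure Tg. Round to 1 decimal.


Post-cure Tg = 88 + 44.1 = 132.1 C

132.1


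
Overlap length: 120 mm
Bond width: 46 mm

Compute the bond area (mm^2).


Bond area = 120 * 46 = 5520 mm^2

5520


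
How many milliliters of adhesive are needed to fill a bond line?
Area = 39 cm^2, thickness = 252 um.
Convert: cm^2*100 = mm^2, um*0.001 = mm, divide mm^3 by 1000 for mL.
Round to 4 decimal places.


= (39 * 100) * (252 * 0.001) / 1000
= 0.9828 mL

0.9828


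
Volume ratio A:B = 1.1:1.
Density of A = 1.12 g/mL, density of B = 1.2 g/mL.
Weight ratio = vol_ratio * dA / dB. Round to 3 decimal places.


Wt ratio = 1.1 * 1.12 / 1.2
= 1.027

1.027


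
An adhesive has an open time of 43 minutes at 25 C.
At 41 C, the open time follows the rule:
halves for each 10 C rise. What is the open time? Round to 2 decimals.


Factor = 2^((41-25)/10) = 3.0314
Open time = 43 / 3.0314 = 14.18 min

14.18


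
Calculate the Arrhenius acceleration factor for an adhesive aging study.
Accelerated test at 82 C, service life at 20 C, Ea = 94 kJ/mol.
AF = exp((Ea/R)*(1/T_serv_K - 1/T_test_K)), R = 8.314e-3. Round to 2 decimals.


T_test = 355.15 K, T_serv = 293.15 K
Ea/R = 94 / 0.008314 = 11306.23
AF = exp(11306.23 * (1/293.15 - 1/355.15))
= 839.65

839.65


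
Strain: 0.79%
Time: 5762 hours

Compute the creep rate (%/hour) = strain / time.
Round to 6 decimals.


Creep rate = 0.79 / 5762
= 0.000137 %/h

0.000137


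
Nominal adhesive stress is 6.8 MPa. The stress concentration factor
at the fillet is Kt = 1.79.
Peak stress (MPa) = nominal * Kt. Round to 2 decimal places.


Peak = 6.8 * 1.79 = 12.17 MPa

12.17


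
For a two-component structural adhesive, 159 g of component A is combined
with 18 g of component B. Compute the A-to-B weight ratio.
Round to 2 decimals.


Weight ratio A:B = 159 / 18
= 8.83

8.83


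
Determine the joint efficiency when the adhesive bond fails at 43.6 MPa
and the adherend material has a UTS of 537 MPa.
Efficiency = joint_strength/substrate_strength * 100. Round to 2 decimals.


Joint efficiency = 43.6 / 537 * 100
= 8.12%

8.12


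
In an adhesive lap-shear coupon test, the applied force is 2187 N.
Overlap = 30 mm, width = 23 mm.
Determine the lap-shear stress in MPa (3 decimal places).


stress = F / (overlap * width)
= 2187 / (30 * 23)
= 3.170 MPa

3.170


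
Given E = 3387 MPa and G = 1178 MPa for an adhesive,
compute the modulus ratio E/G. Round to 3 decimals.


E/G ratio = 3387 / 1178 = 2.875

2.875


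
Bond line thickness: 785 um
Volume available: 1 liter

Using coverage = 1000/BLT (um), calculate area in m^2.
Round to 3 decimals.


1 L = 1e6 mm^3, thickness = 785 um = 0.785 mm
Area = 1e6 / 0.785 mm^2 = (1e6 / 0.785) / 1e6 m^2 = 1000 / 785 m^2
= 1.274 m^2

1.274


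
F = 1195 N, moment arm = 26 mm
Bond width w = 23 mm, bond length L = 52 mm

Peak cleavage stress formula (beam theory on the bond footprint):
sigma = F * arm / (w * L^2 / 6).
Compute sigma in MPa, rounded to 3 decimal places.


sigma = (1195 * 26) / (23 * 2704 / 6)
= 31070 * 6 / 62192
= 186420 / 62192
= 2.997 MPa

2.997


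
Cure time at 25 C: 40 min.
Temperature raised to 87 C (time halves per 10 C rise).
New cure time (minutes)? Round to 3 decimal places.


Acceleration factor = 2^(62/10) = 73.5167
New time = 40 / 73.5167 = 0.544 min

0.544


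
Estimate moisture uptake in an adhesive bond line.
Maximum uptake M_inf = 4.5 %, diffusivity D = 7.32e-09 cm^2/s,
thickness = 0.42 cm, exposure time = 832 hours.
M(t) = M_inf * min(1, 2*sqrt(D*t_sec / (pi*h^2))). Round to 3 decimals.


Convert time: 832 h = 2995200 s
ratio = min(1, 2*sqrt(7.32e-09*2995200/(pi*0.42^2)))
= 0.397809
M(t) = 4.5 * 0.397809 = 1.790%

1.790


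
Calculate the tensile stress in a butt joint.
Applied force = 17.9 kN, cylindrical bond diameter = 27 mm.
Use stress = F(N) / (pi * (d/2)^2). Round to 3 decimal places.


A = pi * 13.5^2 = 572.5553 mm^2
sigma = 17900.0 / 572.5553 = 31.263 MPa

31.263


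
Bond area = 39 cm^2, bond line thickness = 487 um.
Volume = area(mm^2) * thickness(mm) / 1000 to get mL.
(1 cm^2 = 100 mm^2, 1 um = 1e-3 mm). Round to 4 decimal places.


area_mm2 = 39 * 100 = 3900
blt_mm = 487 * 1e-3 = 0.487
vol_mm3 = 3900 * 0.487 = 1899.3
vol_mL = 1899.3 / 1000 = 1.8993 mL

1.8993


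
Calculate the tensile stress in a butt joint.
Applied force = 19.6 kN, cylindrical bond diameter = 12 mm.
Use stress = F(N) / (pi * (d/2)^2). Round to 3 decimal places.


A = pi * 6.0^2 = 113.0973 mm^2
sigma = 19600.0 / 113.0973 = 173.302 MPa

173.302


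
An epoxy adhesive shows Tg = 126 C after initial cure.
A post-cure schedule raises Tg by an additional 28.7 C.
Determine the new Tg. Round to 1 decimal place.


New Tg = 126 + 28.7
= 154.7 C

154.7


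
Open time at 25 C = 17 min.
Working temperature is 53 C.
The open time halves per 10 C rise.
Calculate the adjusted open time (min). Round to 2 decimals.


factor = 2^((53 - 25) / 10) = 6.9644
ot = 17 / 6.9644 = 2.44 min

2.44


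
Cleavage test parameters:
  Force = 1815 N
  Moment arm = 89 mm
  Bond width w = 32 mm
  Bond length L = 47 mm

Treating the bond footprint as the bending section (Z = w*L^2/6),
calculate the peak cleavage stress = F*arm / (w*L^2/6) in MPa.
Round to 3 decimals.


M = 1815 * 89 = 161535 N*mm
Z = 32 * 47^2 / 6 = 70688 / 6 mm^3
sigma = M / Z = 6 * 161535 / 70688 = 969210 / 70688
= 13.711 MPa

13.711


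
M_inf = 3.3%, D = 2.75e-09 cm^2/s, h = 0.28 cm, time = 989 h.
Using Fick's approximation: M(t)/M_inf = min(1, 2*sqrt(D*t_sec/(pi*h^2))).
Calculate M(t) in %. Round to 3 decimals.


t = 3560400 s
ratio = min(1, 2*sqrt(2.75e-09*3560400/(pi*0.0784)))
= 0.398761
M(t) = 3.3 * 0.398761 = 1.316%

1.316


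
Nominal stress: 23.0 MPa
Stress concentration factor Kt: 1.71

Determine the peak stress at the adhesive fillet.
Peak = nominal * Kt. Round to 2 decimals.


Peak stress = 23.0 * 1.71
= 39.33 MPa

39.33


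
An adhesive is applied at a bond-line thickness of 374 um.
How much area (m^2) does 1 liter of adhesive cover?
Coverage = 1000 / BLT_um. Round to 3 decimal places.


Coverage = 1000 / 374 = 2.674 m^2

2.674


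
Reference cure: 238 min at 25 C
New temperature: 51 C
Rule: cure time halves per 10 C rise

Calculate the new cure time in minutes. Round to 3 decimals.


factor = 2^((51-25)/10) = 6.0629
t_new = 238 / 6.0629 = 39.255 min

39.255


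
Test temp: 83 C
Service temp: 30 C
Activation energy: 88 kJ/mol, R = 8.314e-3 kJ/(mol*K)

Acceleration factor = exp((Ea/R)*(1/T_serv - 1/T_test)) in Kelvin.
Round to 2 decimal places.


AF = exp((88/0.008314)*(1/303.15 - 1/356.15))
= 180.52

180.52


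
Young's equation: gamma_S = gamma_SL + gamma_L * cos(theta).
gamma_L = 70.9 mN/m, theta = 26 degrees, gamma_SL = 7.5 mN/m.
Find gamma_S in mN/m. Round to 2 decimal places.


cos(26 deg) = 0.898794
gamma_S = 7.5 + 70.9 * 0.898794
= 71.22 mN/m

71.22


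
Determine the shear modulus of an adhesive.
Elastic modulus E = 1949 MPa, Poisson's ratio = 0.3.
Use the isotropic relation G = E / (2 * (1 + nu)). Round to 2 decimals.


G = 1949 / (2*(1+0.3)) = 1949 / 2.60
= 749.62 MPa

749.62


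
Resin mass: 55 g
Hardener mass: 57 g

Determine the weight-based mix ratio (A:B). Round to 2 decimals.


Ratio = 55 / 57 = 0.96

0.96


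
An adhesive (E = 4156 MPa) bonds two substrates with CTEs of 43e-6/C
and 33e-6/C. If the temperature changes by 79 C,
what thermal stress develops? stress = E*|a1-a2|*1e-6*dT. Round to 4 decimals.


Stress = 4156 * |43 - 33| * 1e-6 * 79
= 3.2832 MPa

3.2832


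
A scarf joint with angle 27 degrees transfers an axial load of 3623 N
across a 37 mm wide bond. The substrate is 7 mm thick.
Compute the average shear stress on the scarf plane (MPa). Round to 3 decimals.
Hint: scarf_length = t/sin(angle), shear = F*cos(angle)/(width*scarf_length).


scarf_length = 7 / sin(27 deg) = 15.4188 mm
cos(27 deg) = 0.891007
shear stress = 3623 * 0.891007 / (37 * 15.4188)
= 5.658 MPa

5.658


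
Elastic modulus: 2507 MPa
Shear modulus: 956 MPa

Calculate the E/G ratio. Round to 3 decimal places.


E / G = 2507 / 956 = 2.622

2.622


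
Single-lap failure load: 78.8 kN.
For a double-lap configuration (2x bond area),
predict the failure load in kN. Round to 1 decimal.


Failure load = 78.8 * 2 = 157.6 kN

157.6


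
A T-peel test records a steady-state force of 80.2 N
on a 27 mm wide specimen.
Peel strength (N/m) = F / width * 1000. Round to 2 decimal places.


Peel strength = 80.2 / 27 * 1000
= 2970.37 N/m

2970.37


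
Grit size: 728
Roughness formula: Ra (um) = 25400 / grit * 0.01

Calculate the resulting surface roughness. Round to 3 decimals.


Ra = 25400 / 728 * 0.01
= 0.349 um

0.349


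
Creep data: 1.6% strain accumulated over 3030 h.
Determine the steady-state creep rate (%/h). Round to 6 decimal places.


Rate = 1.6 / 3030 = 0.000528 %/h

0.000528


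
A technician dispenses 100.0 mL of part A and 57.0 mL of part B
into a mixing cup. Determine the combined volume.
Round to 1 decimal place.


Combined volume = 100.0 + 57.0
= 157.0 mL

157.0


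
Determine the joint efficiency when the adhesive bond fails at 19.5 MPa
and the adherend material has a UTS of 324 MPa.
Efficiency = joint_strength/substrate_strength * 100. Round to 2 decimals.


Joint efficiency = 19.5 / 324 * 100
= 6.02%

6.02


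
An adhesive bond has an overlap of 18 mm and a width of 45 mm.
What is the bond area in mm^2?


Bond area = overlap * width
= 18 * 45
= 810 mm^2

810


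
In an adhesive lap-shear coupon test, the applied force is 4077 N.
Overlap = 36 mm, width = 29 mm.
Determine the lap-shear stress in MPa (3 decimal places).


stress = F / (overlap * width)
= 4077 / (36 * 29)
= 3.905 MPa

3.905


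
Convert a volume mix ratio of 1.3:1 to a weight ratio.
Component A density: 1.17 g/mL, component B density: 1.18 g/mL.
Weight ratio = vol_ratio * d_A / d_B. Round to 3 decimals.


= 1.3 * 1.17 / 1.18 = 1.289

1.289


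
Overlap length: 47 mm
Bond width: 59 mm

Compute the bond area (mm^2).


Bond area = 47 * 59 = 2773 mm^2

2773


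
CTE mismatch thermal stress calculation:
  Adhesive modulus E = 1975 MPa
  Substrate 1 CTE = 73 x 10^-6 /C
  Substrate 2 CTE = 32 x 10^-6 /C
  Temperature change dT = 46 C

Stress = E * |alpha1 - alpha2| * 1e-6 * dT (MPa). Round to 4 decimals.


delta_alpha = |73 - 32| = 41 x 10^-6/C
Stress = 1975 * 41e-6 * 46
= 3.7249 MPa

3.7249


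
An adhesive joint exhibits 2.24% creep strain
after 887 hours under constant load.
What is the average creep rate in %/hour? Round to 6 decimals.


Creep rate = strain / time
= 2.24 / 887
= 0.002525 %/h

0.002525


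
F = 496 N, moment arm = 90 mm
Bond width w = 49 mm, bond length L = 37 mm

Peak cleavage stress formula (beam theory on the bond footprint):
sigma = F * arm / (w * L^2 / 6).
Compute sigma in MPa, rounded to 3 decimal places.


sigma = (496 * 90) / (49 * 1369 / 6)
= 44640 * 6 / 67081
= 267840 / 67081
= 3.993 MPa

3.993


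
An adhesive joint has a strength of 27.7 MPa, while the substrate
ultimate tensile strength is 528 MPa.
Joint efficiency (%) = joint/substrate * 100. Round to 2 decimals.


Efficiency = 27.7 / 528 * 100
= 5.25%

5.25


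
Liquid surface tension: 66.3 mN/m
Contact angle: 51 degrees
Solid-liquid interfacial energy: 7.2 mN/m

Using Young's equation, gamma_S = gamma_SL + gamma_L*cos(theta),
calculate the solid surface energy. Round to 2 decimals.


gamma_S = 7.2 + 66.3 * cos(51)
= 48.92 mN/m

48.92


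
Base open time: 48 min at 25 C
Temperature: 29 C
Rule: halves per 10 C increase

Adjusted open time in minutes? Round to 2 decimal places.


Acceleration = 2^((29-25)/10) = 1.3195
Open time = 48 / 1.3195 = 36.38 min

36.38


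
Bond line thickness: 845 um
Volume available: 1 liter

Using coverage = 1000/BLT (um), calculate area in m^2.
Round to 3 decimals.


1 L = 1e6 mm^3, thickness = 845 um = 0.845 mm
Area = 1e6 / 0.845 mm^2 = (1e6 / 0.845) / 1e6 m^2 = 1000 / 845 m^2
= 1.183 m^2

1.183


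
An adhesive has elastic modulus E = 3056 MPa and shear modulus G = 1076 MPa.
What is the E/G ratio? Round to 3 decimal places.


E/G = 3056 / 1076 = 2.840

2.840


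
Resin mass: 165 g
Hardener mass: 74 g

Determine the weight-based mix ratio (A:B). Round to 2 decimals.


Ratio = 165 / 74 = 2.23

2.23


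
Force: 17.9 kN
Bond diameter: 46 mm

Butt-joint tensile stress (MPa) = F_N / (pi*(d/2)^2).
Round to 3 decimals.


F_N = 17.9 * 1000 = 17900.0 N
A = pi*(23.0)^2 = 1661.9025 mm^2
stress = 17900.0 / 1661.9025 = 10.771 MPa

10.771


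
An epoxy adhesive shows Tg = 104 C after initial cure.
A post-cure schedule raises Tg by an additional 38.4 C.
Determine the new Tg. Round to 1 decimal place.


New Tg = 104 + 38.4
= 142.4 C

142.4


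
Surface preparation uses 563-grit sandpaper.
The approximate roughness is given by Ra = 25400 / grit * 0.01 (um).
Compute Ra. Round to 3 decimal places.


Ra = 25400 / 563 * 0.01
= 254 / 563
= 0.451 um

0.451


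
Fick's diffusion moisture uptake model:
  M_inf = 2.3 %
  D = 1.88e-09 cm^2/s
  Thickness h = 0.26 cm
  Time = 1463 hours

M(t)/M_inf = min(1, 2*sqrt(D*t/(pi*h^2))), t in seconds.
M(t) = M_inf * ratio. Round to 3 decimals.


t_sec = 1463 * 3600 = 5266800
ratio = 2*sqrt(1.88e-09*5266800/(pi*0.26^2))
= min(1, 0.431851)
= 0.431851
M(t) = 2.3 * 0.431851 = 0.993 %

0.993


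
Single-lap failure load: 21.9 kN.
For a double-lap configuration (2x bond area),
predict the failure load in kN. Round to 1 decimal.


Failure load = 21.9 * 2 = 43.8 kN

43.8


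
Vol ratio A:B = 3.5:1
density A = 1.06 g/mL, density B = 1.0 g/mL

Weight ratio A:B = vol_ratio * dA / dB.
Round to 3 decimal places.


Weight ratio = 3.5 * 1.06 / 1.0
= 3.710

3.710


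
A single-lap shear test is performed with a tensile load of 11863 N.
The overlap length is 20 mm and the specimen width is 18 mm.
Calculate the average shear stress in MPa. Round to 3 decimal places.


Shear stress = F / (overlap * width)
= 11863 / (20 * 18)
= 11863 / 360
= 32.953 MPa

32.953


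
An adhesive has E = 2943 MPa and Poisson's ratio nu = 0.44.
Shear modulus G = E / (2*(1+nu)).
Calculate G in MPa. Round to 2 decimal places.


G = 2943 / (2*(1+0.44))
= 2943 / 2.88
= 1021.88 MPa

1021.88


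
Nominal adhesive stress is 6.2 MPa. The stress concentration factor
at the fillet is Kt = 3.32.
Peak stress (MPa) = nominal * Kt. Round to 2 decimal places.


Peak = 6.2 * 3.32 = 20.58 MPa

20.58


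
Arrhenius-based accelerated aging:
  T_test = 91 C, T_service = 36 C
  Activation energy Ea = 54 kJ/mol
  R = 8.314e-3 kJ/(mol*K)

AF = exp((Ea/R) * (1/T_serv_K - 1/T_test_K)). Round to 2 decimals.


T_test_K = 364.15, T_serv_K = 309.15
AF = exp((54/8.314e-3) * (1/309.15 - 1/364.15))
= 23.88

23.88


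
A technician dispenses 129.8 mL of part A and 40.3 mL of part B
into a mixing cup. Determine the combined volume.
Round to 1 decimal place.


Combined volume = 129.8 + 40.3
= 170.1 mL

170.1


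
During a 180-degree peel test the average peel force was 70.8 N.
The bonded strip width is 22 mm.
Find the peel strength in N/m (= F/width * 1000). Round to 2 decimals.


Peel strength = F/width * 1000
= 70.8 / 22 * 1000
= 3218.18 N/m

3218.18


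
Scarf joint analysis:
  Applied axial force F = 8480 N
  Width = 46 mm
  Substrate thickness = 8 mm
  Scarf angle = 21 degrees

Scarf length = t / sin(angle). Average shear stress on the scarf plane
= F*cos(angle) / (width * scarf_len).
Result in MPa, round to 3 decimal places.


Scarf length = 8 / sin(21 deg) = 22.3234 mm
cos(21 deg) = 0.933580
Shear = 8480 * 0.933580 / (46 * 22.3234)
= 7.710 MPa

7.710


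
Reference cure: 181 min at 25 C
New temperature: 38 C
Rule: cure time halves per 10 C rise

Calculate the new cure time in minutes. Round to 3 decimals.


factor = 2^((38-25)/10) = 2.4623
t_new = 181 / 2.4623 = 73.509 min

73.509


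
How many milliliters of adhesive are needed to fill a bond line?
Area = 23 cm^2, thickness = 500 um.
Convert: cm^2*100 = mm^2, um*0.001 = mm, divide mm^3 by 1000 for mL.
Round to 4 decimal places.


= (23 * 100) * (500 * 0.001) / 1000
= 1.1500 mL

1.1500


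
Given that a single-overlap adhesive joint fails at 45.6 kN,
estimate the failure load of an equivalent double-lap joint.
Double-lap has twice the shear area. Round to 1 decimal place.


Double-lap factor = 2
Expected load = 45.6 * 2 = 91.2 kN

91.2


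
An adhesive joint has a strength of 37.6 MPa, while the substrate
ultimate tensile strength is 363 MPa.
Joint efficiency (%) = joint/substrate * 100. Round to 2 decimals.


Efficiency = 37.6 / 363 * 100
= 10.36%

10.36


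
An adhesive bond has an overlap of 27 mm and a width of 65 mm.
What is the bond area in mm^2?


Bond area = overlap * width
= 27 * 65
= 1755 mm^2

1755


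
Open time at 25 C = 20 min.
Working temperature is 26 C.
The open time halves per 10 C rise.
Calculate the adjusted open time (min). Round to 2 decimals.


factor = 2^((26 - 25) / 10) = 1.0718
ot = 20 / 1.0718 = 18.66 min

18.66


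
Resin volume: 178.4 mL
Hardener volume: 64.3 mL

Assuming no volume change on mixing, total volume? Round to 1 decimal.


V_total = 178.4 + 64.3 = 242.7 mL

242.7


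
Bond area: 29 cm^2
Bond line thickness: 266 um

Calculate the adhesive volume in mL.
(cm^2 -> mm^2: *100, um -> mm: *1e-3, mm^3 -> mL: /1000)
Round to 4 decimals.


V = 29*100 * 266*1e-3 / 1000
= 0.7714 mL

0.7714


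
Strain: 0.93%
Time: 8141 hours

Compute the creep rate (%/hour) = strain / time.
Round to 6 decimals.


Creep rate = 0.93 / 8141
= 0.000114 %/h

0.000114


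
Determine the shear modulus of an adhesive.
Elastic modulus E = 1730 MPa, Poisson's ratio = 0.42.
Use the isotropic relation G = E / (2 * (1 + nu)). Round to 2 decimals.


G = 1730 / (2*(1+0.42)) = 1730 / 2.84
= 609.15 MPa

609.15


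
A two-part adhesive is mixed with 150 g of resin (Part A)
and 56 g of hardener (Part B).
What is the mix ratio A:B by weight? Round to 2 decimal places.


Mix ratio = mass_A / mass_B
= 150 / 56
= 2.68

2.68


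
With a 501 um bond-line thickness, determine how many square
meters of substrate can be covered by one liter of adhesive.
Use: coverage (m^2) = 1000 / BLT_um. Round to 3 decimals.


Coverage = 1000 / 501 = 1.996 m^2

1.996


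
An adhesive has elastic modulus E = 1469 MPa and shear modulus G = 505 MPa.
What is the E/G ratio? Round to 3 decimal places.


E/G = 1469 / 505 = 2.909

2.909


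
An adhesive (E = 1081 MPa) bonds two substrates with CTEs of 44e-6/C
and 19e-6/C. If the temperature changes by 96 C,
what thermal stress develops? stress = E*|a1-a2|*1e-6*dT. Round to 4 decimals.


Stress = 1081 * |44 - 19| * 1e-6 * 96
= 2.5944 MPa

2.5944


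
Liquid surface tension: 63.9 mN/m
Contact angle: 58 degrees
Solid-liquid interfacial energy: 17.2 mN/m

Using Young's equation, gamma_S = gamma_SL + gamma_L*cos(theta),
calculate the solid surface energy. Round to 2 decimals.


gamma_S = 17.2 + 63.9 * cos(58)
= 51.06 mN/m

51.06


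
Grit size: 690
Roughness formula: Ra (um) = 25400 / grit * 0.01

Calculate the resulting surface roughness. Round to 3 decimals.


Ra = 25400 / 690 * 0.01
= 0.368 um

0.368


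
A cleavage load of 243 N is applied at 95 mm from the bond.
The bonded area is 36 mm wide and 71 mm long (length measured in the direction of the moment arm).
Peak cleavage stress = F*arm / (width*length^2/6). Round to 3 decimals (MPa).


Moment = 243 * 95 = 23085 N*mm
Section modulus = 36 * 5041 / 6 = 181476 / 6 mm^3
Stress = 23085 / (181476 / 6) = 138510 / 181476
= 0.763 MPa

0.763


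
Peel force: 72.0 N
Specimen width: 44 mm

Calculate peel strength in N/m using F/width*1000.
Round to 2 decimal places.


Peel strength = 72.0 / 44 * 1000 = 1636.36 N/m

1636.36


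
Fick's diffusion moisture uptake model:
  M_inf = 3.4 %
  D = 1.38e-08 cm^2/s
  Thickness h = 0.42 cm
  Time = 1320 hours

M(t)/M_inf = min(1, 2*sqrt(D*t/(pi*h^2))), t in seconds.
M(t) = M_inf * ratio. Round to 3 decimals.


t_sec = 1320 * 3600 = 4752000
ratio = 2*sqrt(1.38e-08*4752000/(pi*0.42^2))
= min(1, 0.687992)
= 0.687992
M(t) = 3.4 * 0.687992 = 2.339 %

2.339


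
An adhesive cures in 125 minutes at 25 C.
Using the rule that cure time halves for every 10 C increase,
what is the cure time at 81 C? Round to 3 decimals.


Factor = 2^((81 - 25) / 10) = 48.5029
Cure time = 125 / 48.5029
= 2.577 minutes

2.577


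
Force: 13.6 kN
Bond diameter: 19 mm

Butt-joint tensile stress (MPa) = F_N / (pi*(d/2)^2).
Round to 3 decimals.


F_N = 13.6 * 1000 = 13600.0 N
A = pi*(9.5)^2 = 283.5287 mm^2
stress = 13600.0 / 283.5287 = 47.967 MPa

47.967


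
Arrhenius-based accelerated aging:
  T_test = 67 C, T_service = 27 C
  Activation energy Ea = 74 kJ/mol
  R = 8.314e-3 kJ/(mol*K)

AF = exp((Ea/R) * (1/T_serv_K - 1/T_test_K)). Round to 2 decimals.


T_test_K = 340.15, T_serv_K = 300.15
AF = exp((74/8.314e-3) * (1/300.15 - 1/340.15))
= 32.69

32.69
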